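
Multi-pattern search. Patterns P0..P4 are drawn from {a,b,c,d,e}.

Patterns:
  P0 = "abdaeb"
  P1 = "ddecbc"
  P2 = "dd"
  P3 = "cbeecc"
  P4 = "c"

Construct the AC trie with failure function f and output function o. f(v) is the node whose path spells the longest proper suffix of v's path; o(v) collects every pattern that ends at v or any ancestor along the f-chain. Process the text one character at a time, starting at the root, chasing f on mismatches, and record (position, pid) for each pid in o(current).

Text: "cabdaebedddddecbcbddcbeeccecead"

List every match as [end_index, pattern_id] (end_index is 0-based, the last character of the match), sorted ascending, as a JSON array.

Build:
Trie nodes:
  0='ε' goto a→1 c→13 d→7
  1='a' goto b→2
  2='ab' goto d→3
  3='abd' goto a→4
  4='abda' goto e→5
  5='abdae' goto b→6
  6='abdaeb' goto ·  [P0 ends]
  7='d' goto d→8
  8='dd' goto e→9  [P2 ends]
  9='dde' goto c→10
  10='ddec' goto b→11
  11='ddecb' goto c→12
  12='ddecbc' goto ·  [P1 ends]
  13='c' goto b→14  [P4 ends]
  14='cb' goto e→15
  15='cbe' goto e→16
  16='cbee' goto c→17
  17='cbeec' goto c→18
  18='cbeecc' goto ·  [P3 ends]

BFS fail/out derivation:
  fail(1) 'a': from fail(0)=0 chase 'a': 0 ⇒ 0;  out=∅∪out(0)=∅
  fail(7) 'd': from fail(0)=0 chase 'd': 0 ⇒ 0;  out=∅∪out(0)=∅
  fail(13) 'c': from fail(0)=0 chase 'c': 0 ⇒ 0;  out={4}∪out(0)={4}
  fail(2) 'ab': from fail(1)=0 chase 'b': 0 ⇒ 0;  out=∅∪out(0)=∅
  fail(8) 'dd': from fail(7)=0 chase 'd': 0 ⇒ 7;  out={2}∪out(7)={2}
  fail(14) 'cb': from fail(13)=0 chase 'b': 0 ⇒ 0;  out=∅∪out(0)=∅
  fail(3) 'abd': from fail(2)=0 chase 'd': 0 ⇒ 7;  out=∅∪out(7)=∅
  fail(9) 'dde': from fail(8)=7 chase 'e': 7→0 ⇒ 0;  out=∅∪out(0)=∅
  fail(15) 'cbe': from fail(14)=0 chase 'e': 0 ⇒ 0;  out=∅∪out(0)=∅
  fail(4) 'abda': from fail(3)=7 chase 'a': 7→0 ⇒ 1;  out=∅∪out(1)=∅
  fail(10) 'ddec': from fail(9)=0 chase 'c': 0 ⇒ 13;  out=∅∪out(13)={4}
  fail(16) 'cbee': from fail(15)=0 chase 'e': 0 ⇒ 0;  out=∅∪out(0)=∅
  fail(5) 'abdae': from fail(4)=1 chase 'e': 1→0 ⇒ 0;  out=∅∪out(0)=∅
  fail(11) 'ddecb': from fail(10)=13 chase 'b': 13 ⇒ 14;  out=∅∪out(14)=∅
  fail(17) 'cbeec': from fail(16)=0 chase 'c': 0 ⇒ 13;  out=∅∪out(13)={4}
  fail(6) 'abdaeb': from fail(5)=0 chase 'b': 0 ⇒ 0;  out={0}∪out(0)={0}
  fail(12) 'ddecbc': from fail(11)=14 chase 'c': 14→0 ⇒ 13;  out={1}∪out(13)={1,4}
  fail(18) 'cbeecc': from fail(17)=13 chase 'c': 13→0 ⇒ 13;  out={3}∪out(13)={3,4}

Scan:
i=0 'c': node 0→13  → match P4@[0:0]
i=1 'a': node 13→1 ·f
i=2 'b': node 1→2
i=3 'd': node 2→3
i=4 'a': node 3→4
i=5 'e': node 4→5
i=6 'b': node 5→6  → match P0@[1:6]
i=7 'e': node 6→0 ·f
i=8 'd': node 0→7
i=9 'd': node 7→8  → match P2@[8:9]
i=10 'd': node 8→8 ·f  → match P2@[9:10]
i=11 'd': node 8→8 ·f  → match P2@[10:11]
i=12 'd': node 8→8 ·f  → match P2@[11:12]
i=13 'e': node 8→9
i=14 'c': node 9→10  → match P4@[14:14]
i=15 'b': node 10→11
i=16 'c': node 11→12  → match P1@[11:16],P4@[16:16]
i=17 'b': node 12→14 ·f
i=18 'd': node 14→7 ·f
i=19 'd': node 7→8  → match P2@[18:19]
i=20 'c': node 8→13 ·f  → match P4@[20:20]
i=21 'b': node 13→14
i=22 'e': node 14→15
i=23 'e': node 15→16
i=24 'c': node 16→17  → match P4@[24:24]
i=25 'c': node 17→18  → match P3@[20:25],P4@[25:25]
i=26 'e': node 18→0 ·f
i=27 'c': node 0→13  → match P4@[27:27]
i=28 'e': node 13→0 ·f
i=29 'a': node 0→1
i=30 'd': node 1→7 ·f

All matches (sorted): [[0,4],[6,0],[9,2],[10,2],[11,2],[12,2],[14,4],[16,1],[16,4],[19,2],[20,4],[24,4],[25,3],[25,4],[27,4]]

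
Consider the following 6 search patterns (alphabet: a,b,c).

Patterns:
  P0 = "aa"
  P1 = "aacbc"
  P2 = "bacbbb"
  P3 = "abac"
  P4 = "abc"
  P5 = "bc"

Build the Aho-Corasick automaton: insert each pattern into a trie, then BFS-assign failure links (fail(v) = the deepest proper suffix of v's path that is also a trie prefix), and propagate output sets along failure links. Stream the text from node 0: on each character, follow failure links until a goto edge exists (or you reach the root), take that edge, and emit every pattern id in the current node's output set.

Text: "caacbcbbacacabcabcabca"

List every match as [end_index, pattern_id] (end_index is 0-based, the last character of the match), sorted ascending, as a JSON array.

Build:
Trie nodes:
  n0 'ε': a→1 b→6
  n1 'a': a→2 b→12
  n2 'aa': c→3  [P0 ends]
  n3 'aac': b→4
  n4 'aacb': c→5
  n5 'aacbc': ·  [P1 ends]
  n6 'b': a→7 c→16
  n7 'ba': c→8
  n8 'bac': b→9
  n9 'bacb': b→10
  n10 'bacbb': b→11
  n11 'bacbbb': ·  [P2 ends]
  n12 'ab': a→13 c→15
  n13 'aba': c→14
  n14 'abac': ·  [P3 ends]
  n15 'abc': ·  [P4 ends]
  n16 'bc': ·  [P5 ends]

BFS fail/out derivation:
  n1('a'): parent n0 fail=0; on 'a' 0 → fail=0;  out ∅∪∅=∅
  n6('b'): parent n0 fail=0; on 'b' 0 → fail=0;  out ∅∪∅=∅
  n2('aa'): parent n1 fail=0; on 'a' 0 → fail=1;  out {0}∪∅={0}
  n7('ba'): parent n6 fail=0; on 'a' 0 → fail=1;  out ∅∪∅=∅
  n12('ab'): parent n1 fail=0; on 'b' 0 → fail=6;  out ∅∪∅=∅
  n16('bc'): parent n6 fail=0; on 'c' 0 → fail=0;  out {5}∪∅={5}
  n3('aac'): parent n2 fail=1; on 'c' 1→0 → fail=0;  out ∅∪∅=∅
  n8('bac'): parent n7 fail=1; on 'c' 1→0 → fail=0;  out ∅∪∅=∅
  n13('aba'): parent n12 fail=6; on 'a' 6 → fail=7;  out ∅∪∅=∅
  n15('abc'): parent n12 fail=6; on 'c' 6 → fail=16;  out {4}∪{5}={4,5}
  n4('aacb'): parent n3 fail=0; on 'b' 0 → fail=6;  out ∅∪∅=∅
  n9('bacb'): parent n8 fail=0; on 'b' 0 → fail=6;  out ∅∪∅=∅
  n14('abac'): parent n13 fail=7; on 'c' 7 → fail=8;  out {3}∪∅={3}
  n5('aacbc'): parent n4 fail=6; on 'c' 6 → fail=16;  out {1}∪{5}={1,5}
  n10('bacbb'): parent n9 fail=6; on 'b' 6→0 → fail=6;  out ∅∪∅=∅
  n11('bacbbb'): parent n10 fail=6; on 'b' 6→0 → fail=6;  out {2}∪∅={2}

Scan:
[0] read 'c'  n0⇒n0
[1] read 'a'  n0⇒n1
[2] read 'a'  n1⇒n2  → match P0@[1:2]
[3] read 'c'  n2⇒n3
[4] read 'b'  n3⇒n4
[5] read 'c'  n4⇒n5  → match P1@[1:5],P5@[4:5]
[6] read 'b'  n5⇒n6 (fail-walked)
[7] read 'b'  n6⇒n6 (fail-walked)
[8] read 'a'  n6⇒n7
[9] read 'c'  n7⇒n8
[10] read 'a'  n8⇒n1 (fail-walked)
[11] read 'c'  n1⇒n0 (fail-walked)
[12] read 'a'  n0⇒n1
[13] read 'b'  n1⇒n12
[14] read 'c'  n12⇒n15  → match P4@[12:14],P5@[13:14]
[15] read 'a'  n15⇒n1 (fail-walked)
[16] read 'b'  n1⇒n12
[17] read 'c'  n12⇒n15  → match P4@[15:17],P5@[16:17]
[18] read 'a'  n15⇒n1 (fail-walked)
[19] read 'b'  n1⇒n12
[20] read 'c'  n12⇒n15  → match P4@[18:20],P5@[19:20]
[21] read 'a'  n15⇒n1 (fail-walked)

Matches: [[2,0],[5,1],[5,5],[14,4],[14,5],[17,4],[17,5],[20,4],[20,5]]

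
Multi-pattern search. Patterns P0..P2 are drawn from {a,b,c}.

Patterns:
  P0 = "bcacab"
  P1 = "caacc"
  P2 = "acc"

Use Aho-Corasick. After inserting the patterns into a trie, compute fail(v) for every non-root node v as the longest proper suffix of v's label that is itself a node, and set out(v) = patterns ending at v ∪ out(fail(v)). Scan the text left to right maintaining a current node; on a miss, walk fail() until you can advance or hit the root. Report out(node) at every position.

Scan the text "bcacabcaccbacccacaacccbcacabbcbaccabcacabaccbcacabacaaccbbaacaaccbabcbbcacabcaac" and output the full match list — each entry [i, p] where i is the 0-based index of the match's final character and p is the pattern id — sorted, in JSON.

Build:
Trie (insert patterns):
  0='ε' goto a→12 b→1 c→7
  1='b' goto c→2
  2='bc' goto a→3
  3='bca' goto c→4
  4='bcac' goto a→5
  5='bcaca' goto b→6
  6='bcacab' goto ·  [P0 ends]
  7='c' goto a→8
  8='ca' goto a→9
  9='caa' goto c→10
  10='caac' goto c→11
  11='caacc' goto ·  [P1 ends]
  12='a' goto c→13
  13='ac' goto c→14
  14='acc' goto ·  [P2 ends]

BFS fail/out derivation:
  fail(1) 'b': from fail(0)=0 chase 'b': 0 ⇒ 0;  out=∅∪out(0)=∅
  fail(7) 'c': from fail(0)=0 chase 'c': 0 ⇒ 0;  out=∅∪out(0)=∅
  fail(12) 'a': from fail(0)=0 chase 'a': 0 ⇒ 0;  out=∅∪out(0)=∅
  fail(2) 'bc': from fail(1)=0 chase 'c': 0 ⇒ 7;  out=∅∪out(7)=∅
  fail(8) 'ca': from fail(7)=0 chase 'a': 0 ⇒ 12;  out=∅∪out(12)=∅
  fail(13) 'ac': from fail(12)=0 chase 'c': 0 ⇒ 7;  out=∅∪out(7)=∅
  fail(3) 'bca': from fail(2)=7 chase 'a': 7 ⇒ 8;  out=∅∪out(8)=∅
  fail(9) 'caa': from fail(8)=12 chase 'a': 12→0 ⇒ 12;  out=∅∪out(12)=∅
  fail(14) 'acc': from fail(13)=7 chase 'c': 7→0 ⇒ 7;  out={2}∪out(7)={2}
  fail(4) 'bcac': from fail(3)=8 chase 'c': 8→12 ⇒ 13;  out=∅∪out(13)=∅
  fail(10) 'caac': from fail(9)=12 chase 'c': 12 ⇒ 13;  out=∅∪out(13)=∅
  fail(5) 'bcaca': from fail(4)=13 chase 'a': 13→7 ⇒ 8;  out=∅∪out(8)=∅
  fail(11) 'caacc': from fail(10)=13 chase 'c': 13 ⇒ 14;  out={1}∪out(14)={1,2}
  fail(6) 'bcacab': from fail(5)=8 chase 'b': 8→12→0 ⇒ 1;  out={0}∪out(1)={0}

Text stream:
pos 0 'b': at 1
pos 1 'c': at 2
pos 2 'a': at 3
pos 3 'c': at 4
pos 4 'a': at 5
pos 5 'b': at 6  → match P0@[0:5]
pos 6 'c': at 2 ·f
pos 7 'a': at 3
pos 8 'c': at 4
pos 9 'c': at 14 ·f  → match P2@[7:9]
pos 10 'b': at 1 ·f
pos 11 'a': at 12 ·f
pos 12 'c': at 13
pos 13 'c': at 14  → match P2@[11:13]
pos 14 'c': at 7 ·f
pos 15 'a': at 8
pos 16 'c': at 13 ·f
pos 17 'a': at 8 ·f
pos 18 'a': at 9
pos 19 'c': at 10
pos 20 'c': at 11  → match P1@[16:20],P2@[18:20]
pos 21 'c': at 7 ·f
pos 22 'b': at 1 ·f
pos 23 'c': at 2
pos 24 'a': at 3
pos 25 'c': at 4
pos 26 'a': at 5
pos 27 'b': at 6  → match P0@[22:27]
pos 28 'b': at 1 ·f
pos 29 'c': at 2
pos 30 'b': at 1 ·f
pos 31 'a': at 12 ·f
pos 32 'c': at 13
pos 33 'c': at 14  → match P2@[31:33]
pos 34 'a': at 8 ·f
pos 35 'b': at 1 ·f
pos 36 'c': at 2
pos 37 'a': at 3
pos 38 'c': at 4
pos 39 'a': at 5
pos 40 'b': at 6  → match P0@[35:40]
pos 41 'a': at 12 ·f
pos 42 'c': at 13
pos 43 'c': at 14  → match P2@[41:43]
pos 44 'b': at 1 ·f
pos 45 'c': at 2
pos 46 'a': at 3
pos 47 'c': at 4
pos 48 'a': at 5
pos 49 'b': at 6  → match P0@[44:49]
pos 50 'a': at 12 ·f
pos 51 'c': at 13
pos 52 'a': at 8 ·f
pos 53 'a': at 9
pos 54 'c': at 10
pos 55 'c': at 11  → match P1@[51:55],P2@[53:55]
pos 56 'b': at 1 ·f
pos 57 'b': at 1 ·f
pos 58 'a': at 12 ·f
pos 59 'a': at 12 ·f
pos 60 'c': at 13
pos 61 'a': at 8 ·f
pos 62 'a': at 9
pos 63 'c': at 10
pos 64 'c': at 11  → match P1@[60:64],P2@[62:64]
pos 65 'b': at 1 ·f
pos 66 'a': at 12 ·f
pos 67 'b': at 1 ·f
pos 68 'c': at 2
pos 69 'b': at 1 ·f
pos 70 'b': at 1 ·f
pos 71 'c': at 2
pos 72 'a': at 3
pos 73 'c': at 4
pos 74 'a': at 5
pos 75 'b': at 6  → match P0@[70:75]
pos 76 'c': at 2 ·f
pos 77 'a': at 3
pos 78 'a': at 9 ·f
pos 79 'c': at 10

Result: [[5,0],[9,2],[13,2],[20,1],[20,2],[27,0],[33,2],[40,0],[43,2],[49,0],[55,1],[55,2],[64,1],[64,2],[75,0]]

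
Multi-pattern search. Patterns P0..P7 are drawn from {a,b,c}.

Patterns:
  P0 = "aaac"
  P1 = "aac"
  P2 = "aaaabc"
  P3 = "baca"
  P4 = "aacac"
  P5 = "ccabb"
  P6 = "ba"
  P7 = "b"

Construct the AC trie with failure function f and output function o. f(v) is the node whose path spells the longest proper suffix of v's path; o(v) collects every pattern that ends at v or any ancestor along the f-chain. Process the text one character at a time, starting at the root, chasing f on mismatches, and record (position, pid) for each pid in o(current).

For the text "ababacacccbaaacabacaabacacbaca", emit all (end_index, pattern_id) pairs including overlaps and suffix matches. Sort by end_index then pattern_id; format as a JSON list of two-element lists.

Construct AC machine:
Trie nodes:
  0='ε' goto a→1 b→9 c→15
  1='a' goto a→2
  2='aa' goto a→3 c→5
  3='aaa' goto a→6 c→4
  4='aaac' goto ·  [P0 ends]
  5='aac' goto a→13  [P1 ends]
  6='aaaa' goto b→7
  7='aaaab' goto c→8
  8='aaaabc' goto ·  [P2 ends]
  9='b' goto a→10  [P7 ends]
  10='ba' goto c→11  [P6 ends]
  11='bac' goto a→12
  12='baca' goto ·  [P3 ends]
  13='aaca' goto c→14
  14='aacac' goto ·  [P4 ends]
  15='c' goto c→16
  16='cc' goto a→17
  17='cca' goto b→18
  18='ccab' goto b→19
  19='ccabb' goto ·  [P5 ends]

BFS fail/out derivation:
  fail(1) 'a': from fail(0)=0 chase 'a': 0 ⇒ 0;  out=∅∪out(0)=∅
  fail(9) 'b': from fail(0)=0 chase 'b': 0 ⇒ 0;  out={7}∪out(0)={7}
  fail(15) 'c': from fail(0)=0 chase 'c': 0 ⇒ 0;  out=∅∪out(0)=∅
  fail(2) 'aa': from fail(1)=0 chase 'a': 0 ⇒ 1;  out=∅∪out(1)=∅
  fail(10) 'ba': from fail(9)=0 chase 'a': 0 ⇒ 1;  out={6}∪out(1)={6}
  fail(16) 'cc': from fail(15)=0 chase 'c': 0 ⇒ 15;  out=∅∪out(15)=∅
  fail(3) 'aaa': from fail(2)=1 chase 'a': 1 ⇒ 2;  out=∅∪out(2)=∅
  fail(5) 'aac': from fail(2)=1 chase 'c': 1→0 ⇒ 15;  out={1}∪out(15)={1}
  fail(11) 'bac': from fail(10)=1 chase 'c': 1→0 ⇒ 15;  out=∅∪out(15)=∅
  fail(17) 'cca': from fail(16)=15 chase 'a': 15→0 ⇒ 1;  out=∅∪out(1)=∅
  fail(4) 'aaac': from fail(3)=2 chase 'c': 2 ⇒ 5;  out={0}∪out(5)={0,1}
  fail(6) 'aaaa': from fail(3)=2 chase 'a': 2 ⇒ 3;  out=∅∪out(3)=∅
  fail(12) 'baca': from fail(11)=15 chase 'a': 15→0 ⇒ 1;  out={3}∪out(1)={3}
  fail(13) 'aaca': from fail(5)=15 chase 'a': 15→0 ⇒ 1;  out=∅∪out(1)=∅
  fail(18) 'ccab': from fail(17)=1 chase 'b': 1→0 ⇒ 9;  out=∅∪out(9)={7}
  fail(7) 'aaaab': from fail(6)=3 chase 'b': 3→2→1→0 ⇒ 9;  out=∅∪out(9)={7}
  fail(14) 'aacac': from fail(13)=1 chase 'c': 1→0 ⇒ 15;  out={4}∪out(15)={4}
  fail(19) 'ccabb': from fail(18)=9 chase 'b': 9→0 ⇒ 9;  out={5}∪out(9)={5,7}
  fail(8) 'aaaabc': from fail(7)=9 chase 'c': 9→0 ⇒ 15;  out={2}∪out(15)={2}

Run:
pos 0 'a': at 1
pos 1 'b': at 9 (via fail)  emit P7@[1:1]
pos 2 'a': at 10  emit P6@[1:2]
pos 3 'b': at 9 (via fail)  emit P7@[3:3]
pos 4 'a': at 10  emit P6@[3:4]
pos 5 'c': at 11
pos 6 'a': at 12  emit P3@[3:6]
pos 7 'c': at 15 (via fail)
pos 8 'c': at 16
pos 9 'c': at 16 (via fail)
pos 10 'b': at 9 (via fail)  emit P7@[10:10]
pos 11 'a': at 10  emit P6@[10:11]
pos 12 'a': at 2 (via fail)
pos 13 'a': at 3
pos 14 'c': at 4  emit P0@[11:14],P1@[12:14]
pos 15 'a': at 13 (via fail)
pos 16 'b': at 9 (via fail)  emit P7@[16:16]
pos 17 'a': at 10  emit P6@[16:17]
pos 18 'c': at 11
pos 19 'a': at 12  emit P3@[16:19]
pos 20 'a': at 2 (via fail)
pos 21 'b': at 9 (via fail)  emit P7@[21:21]
pos 22 'a': at 10  emit P6@[21:22]
pos 23 'c': at 11
pos 24 'a': at 12  emit P3@[21:24]
pos 25 'c': at 15 (via fail)
pos 26 'b': at 9 (via fail)  emit P7@[26:26]
pos 27 'a': at 10  emit P6@[26:27]
pos 28 'c': at 11
pos 29 'a': at 12  emit P3@[26:29]

All matches (sorted): [[1,7],[2,6],[3,7],[4,6],[6,3],[10,7],[11,6],[14,0],[14,1],[16,7],[17,6],[19,3],[21,7],[22,6],[24,3],[26,7],[27,6],[29,3]]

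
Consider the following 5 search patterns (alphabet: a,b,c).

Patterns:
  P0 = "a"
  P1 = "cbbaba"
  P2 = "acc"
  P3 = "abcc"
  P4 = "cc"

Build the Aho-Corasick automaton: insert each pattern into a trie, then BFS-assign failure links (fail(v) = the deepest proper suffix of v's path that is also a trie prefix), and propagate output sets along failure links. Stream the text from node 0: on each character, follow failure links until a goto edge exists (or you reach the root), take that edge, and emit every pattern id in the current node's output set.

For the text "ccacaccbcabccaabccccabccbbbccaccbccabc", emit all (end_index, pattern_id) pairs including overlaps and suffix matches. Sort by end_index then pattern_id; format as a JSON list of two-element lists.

Construct AC machine:
Trie (insert patterns):
  n0 'ε': a→1 c→2
  n1 'a': b→10 c→8  [P0 ends]
  n2 'c': b→3 c→13
  n3 'cb': b→4
  n4 'cbb': a→5
  n5 'cbba': b→6
  n6 'cbbab': a→7
  n7 'cbbaba': ·  [P1 ends]
  n8 'ac': c→9
  n9 'acc': ·  [P2 ends]
  n10 'ab': c→11
  n11 'abc': c→12
  n12 'abcc': ·  [P3 ends]
  n13 'cc': ·  [P4 ends]

Failure links (BFS by depth):
  n1('a'): parent n0 fail=0; on 'a' 0 → fail=0;  out {0}∪∅={0}
  n2('c'): parent n0 fail=0; on 'c' 0 → fail=0;  out ∅∪∅=∅
  n3('cb'): parent n2 fail=0; on 'b' 0 → fail=0;  out ∅∪∅=∅
  n8('ac'): parent n1 fail=0; on 'c' 0 → fail=2;  out ∅∪∅=∅
  n10('ab'): parent n1 fail=0; on 'b' 0 → fail=0;  out ∅∪∅=∅
  n13('cc'): parent n2 fail=0; on 'c' 0 → fail=2;  out {4}∪∅={4}
  n4('cbb'): parent n3 fail=0; on 'b' 0 → fail=0;  out ∅∪∅=∅
  n9('acc'): parent n8 fail=2; on 'c' 2 → fail=13;  out {2}∪{4}={2,4}
  n11('abc'): parent n10 fail=0; on 'c' 0 → fail=2;  out ∅∪∅=∅
  n5('cbba'): parent n4 fail=0; on 'a' 0 → fail=1;  out ∅∪{0}={0}
  n12('abcc'): parent n11 fail=2; on 'c' 2 → fail=13;  out {3}∪{4}={3,4}
  n6('cbbab'): parent n5 fail=1; on 'b' 1 → fail=10;  out ∅∪∅=∅
  n7('cbbaba'): parent n6 fail=10; on 'a' 10→0 → fail=1;  out {1}∪{0}={0,1}

Text stream:
[0] read 'c'  n0⇒n2
[1] read 'c'  n2⇒n13  ** P4@[0:1]
[2] read 'a'  n13⇒n1 (fail-walked)  ** P0@[2:2]
[3] read 'c'  n1⇒n8
[4] read 'a'  n8⇒n1 (fail-walked)  ** P0@[4:4]
[5] read 'c'  n1⇒n8
[6] read 'c'  n8⇒n9  ** P2@[4:6],P4@[5:6]
[7] read 'b'  n9⇒n3 (fail-walked)
[8] read 'c'  n3⇒n2 (fail-walked)
[9] read 'a'  n2⇒n1 (fail-walked)  ** P0@[9:9]
[10] read 'b'  n1⇒n10
[11] read 'c'  n10⇒n11
[12] read 'c'  n11⇒n12  ** P3@[9:12],P4@[11:12]
[13] read 'a'  n12⇒n1 (fail-walked)  ** P0@[13:13]
[14] read 'a'  n1⇒n1 (fail-walked)  ** P0@[14:14]
[15] read 'b'  n1⇒n10
[16] read 'c'  n10⇒n11
[17] read 'c'  n11⇒n12  ** P3@[14:17],P4@[16:17]
[18] read 'c'  n12⇒n13 (fail-walked)  ** P4@[17:18]
[19] read 'c'  n13⇒n13 (fail-walked)  ** P4@[18:19]
[20] read 'a'  n13⇒n1 (fail-walked)  ** P0@[20:20]
[21] read 'b'  n1⇒n10
[22] read 'c'  n10⇒n11
[23] read 'c'  n11⇒n12  ** P3@[20:23],P4@[22:23]
[24] read 'b'  n12⇒n3 (fail-walked)
[25] read 'b'  n3⇒n4
[26] read 'b'  n4⇒n0 (fail-walked)
[27] read 'c'  n0⇒n2
[28] read 'c'  n2⇒n13  ** P4@[27:28]
[29] read 'a'  n13⇒n1 (fail-walked)  ** P0@[29:29]
[30] read 'c'  n1⇒n8
[31] read 'c'  n8⇒n9  ** P2@[29:31],P4@[30:31]
[32] read 'b'  n9⇒n3 (fail-walked)
[33] read 'c'  n3⇒n2 (fail-walked)
[34] read 'c'  n2⇒n13  ** P4@[33:34]
[35] read 'a'  n13⇒n1 (fail-walked)  ** P0@[35:35]
[36] read 'b'  n1⇒n10
[37] read 'c'  n10⇒n11

Matches: [[1,4],[2,0],[4,0],[6,2],[6,4],[9,0],[12,3],[12,4],[13,0],[14,0],[17,3],[17,4],[18,4],[19,4],[20,0],[23,3],[23,4],[28,4],[29,0],[31,2],[31,4],[34,4],[35,0]]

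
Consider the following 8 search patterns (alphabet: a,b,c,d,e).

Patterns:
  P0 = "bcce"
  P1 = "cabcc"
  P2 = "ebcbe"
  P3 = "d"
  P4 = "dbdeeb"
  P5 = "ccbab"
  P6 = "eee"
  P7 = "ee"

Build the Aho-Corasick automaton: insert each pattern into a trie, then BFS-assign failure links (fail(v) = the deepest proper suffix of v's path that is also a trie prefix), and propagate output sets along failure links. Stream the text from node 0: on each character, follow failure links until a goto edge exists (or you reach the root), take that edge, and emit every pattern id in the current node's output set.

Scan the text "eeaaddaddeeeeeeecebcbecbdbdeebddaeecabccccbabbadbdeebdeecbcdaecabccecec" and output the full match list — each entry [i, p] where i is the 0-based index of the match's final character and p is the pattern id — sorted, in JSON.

Build automaton:
Trie (insert patterns):
  0='ε' goto b→1 c→5 d→15 e→10
  1='b' goto c→2
  2='bc' goto c→3
  3='bcc' goto e→4
  4='bcce' goto ·  [P0 ends]
  5='c' goto a→6 c→21
  6='ca' goto b→7
  7='cab' goto c→8
  8='cabc' goto c→9
  9='cabcc' goto ·  [P1 ends]
  10='e' goto b→11 e→25
  11='eb' goto c→12
  12='ebc' goto b→13
  13='ebcb' goto e→14
  14='ebcbe' goto ·  [P2 ends]
  15='d' goto b→16  [P3 ends]
  16='db' goto d→17
  17='dbd' goto e→18
  18='dbde' goto e→19
  19='dbdee' goto b→20
  20='dbdeeb' goto ·  [P4 ends]
  21='cc' goto b→22
  22='ccb' goto a→23
  23='ccba' goto b→24
  24='ccbab' goto ·  [P5 ends]
  25='ee' goto e→26  [P7 ends]
  26='eee' goto ·  [P6 ends]

Failure links (BFS by depth):
  n1('b'): parent n0 fail=0; on 'b' 0 → fail=0;  out ∅∪∅=∅
  n5('c'): parent n0 fail=0; on 'c' 0 → fail=0;  out ∅∪∅=∅
  n10('e'): parent n0 fail=0; on 'e' 0 → fail=0;  out ∅∪∅=∅
  n15('d'): parent n0 fail=0; on 'd' 0 → fail=0;  out {3}∪∅={3}
  n2('bc'): parent n1 fail=0; on 'c' 0 → fail=5;  out ∅∪∅=∅
  n6('ca'): parent n5 fail=0; on 'a' 0 → fail=0;  out ∅∪∅=∅
  n11('eb'): parent n10 fail=0; on 'b' 0 → fail=1;  out ∅∪∅=∅
  n16('db'): parent n15 fail=0; on 'b' 0 → fail=1;  out ∅∪∅=∅
  n21('cc'): parent n5 fail=0; on 'c' 0 → fail=5;  out ∅∪∅=∅
  n25('ee'): parent n10 fail=0; on 'e' 0 → fail=10;  out {7}∪∅={7}
  n3('bcc'): parent n2 fail=5; on 'c' 5 → fail=21;  out ∅∪∅=∅
  n7('cab'): parent n6 fail=0; on 'b' 0 → fail=1;  out ∅∪∅=∅
  n12('ebc'): parent n11 fail=1; on 'c' 1 → fail=2;  out ∅∪∅=∅
  n17('dbd'): parent n16 fail=1; on 'd' 1→0 → fail=15;  out ∅∪{3}={3}
  n22('ccb'): parent n21 fail=5; on 'b' 5→0 → fail=1;  out ∅∪∅=∅
  n26('eee'): parent n25 fail=10; on 'e' 10 → fail=25;  out {6}∪{7}={6,7}
  n4('bcce'): parent n3 fail=21; on 'e' 21→5→0 → fail=10;  out {0}∪∅={0}
  n8('cabc'): parent n7 fail=1; on 'c' 1 → fail=2;  out ∅∪∅=∅
  n13('ebcb'): parent n12 fail=2; on 'b' 2→5→0 → fail=1;  out ∅∪∅=∅
  n18('dbde'): parent n17 fail=15; on 'e' 15→0 → fail=10;  out ∅∪∅=∅
  n23('ccba'): parent n22 fail=1; on 'a' 1→0 → fail=0;  out ∅∪∅=∅
  n9('cabcc'): parent n8 fail=2; on 'c' 2 → fail=3;  out {1}∪∅={1}
  n14('ebcbe'): parent n13 fail=1; on 'e' 1→0 → fail=10;  out {2}∪∅={2}
  n19('dbdee'): parent n18 fail=10; on 'e' 10 → fail=25;  out ∅∪{7}={7}
  n24('ccbab'): parent n23 fail=0; on 'b' 0 → fail=1;  out {5}∪∅={5}
  n20('dbdeeb'): parent n19 fail=25; on 'b' 25→10 → fail=11;  out {4}∪∅={4}

Text stream:
[0] read 'e'  n0⇒n10
[1] read 'e'  n10⇒n25  emit P7@[0:1]
[2] read 'a'  n25⇒n0 (via fail)
[3] read 'a'  n0⇒n0
[4] read 'd'  n0⇒n15  emit P3@[4:4]
[5] read 'd'  n15⇒n15 (via fail)  emit P3@[5:5]
[6] read 'a'  n15⇒n0 (via fail)
[7] read 'd'  n0⇒n15  emit P3@[7:7]
[8] read 'd'  n15⇒n15 (via fail)  emit P3@[8:8]
[9] read 'e'  n15⇒n10 (via fail)
[10] read 'e'  n10⇒n25  emit P7@[9:10]
[11] read 'e'  n25⇒n26  emit P6@[9:11],P7@[10:11]
[12] read 'e'  n26⇒n26 (via fail)  emit P6@[10:12],P7@[11:12]
[13] read 'e'  n26⇒n26 (via fail)  emit P6@[11:13],P7@[12:13]
[14] read 'e'  n26⇒n26 (via fail)  emit P6@[12:14],P7@[13:14]
[15] read 'e'  n26⇒n26 (via fail)  emit P6@[13:15],P7@[14:15]
[16] read 'c'  n26⇒n5 (via fail)
[17] read 'e'  n5⇒n10 (via fail)
[18] read 'b'  n10⇒n11
[19] read 'c'  n11⇒n12
[20] read 'b'  n12⇒n13
[21] read 'e'  n13⇒n14  emit P2@[17:21]
[22] read 'c'  n14⇒n5 (via fail)
[23] read 'b'  n5⇒n1 (via fail)
[24] read 'd'  n1⇒n15 (via fail)  emit P3@[24:24]
[25] read 'b'  n15⇒n16
[26] read 'd'  n16⇒n17  emit P3@[26:26]
[27] read 'e'  n17⇒n18
[28] read 'e'  n18⇒n19  emit P7@[27:28]
[29] read 'b'  n19⇒n20  emit P4@[24:29]
[30] read 'd'  n20⇒n15 (via fail)  emit P3@[30:30]
[31] read 'd'  n15⇒n15 (via fail)  emit P3@[31:31]
[32] read 'a'  n15⇒n0 (via fail)
[33] read 'e'  n0⇒n10
[34] read 'e'  n10⇒n25  emit P7@[33:34]
[35] read 'c'  n25⇒n5 (via fail)
[36] read 'a'  n5⇒n6
[37] read 'b'  n6⇒n7
[38] read 'c'  n7⇒n8
[39] read 'c'  n8⇒n9  emit P1@[35:39]
[40] read 'c'  n9⇒n21 (via fail)
[41] read 'c'  n21⇒n21 (via fail)
[42] read 'b'  n21⇒n22
[43] read 'a'  n22⇒n23
[44] read 'b'  n23⇒n24  emit P5@[40:44]
[45] read 'b'  n24⇒n1 (via fail)
[46] read 'a'  n1⇒n0 (via fail)
[47] read 'd'  n0⇒n15  emit P3@[47:47]
[48] read 'b'  n15⇒n16
[49] read 'd'  n16⇒n17  emit P3@[49:49]
[50] read 'e'  n17⇒n18
[51] read 'e'  n18⇒n19  emit P7@[50:51]
[52] read 'b'  n19⇒n20  emit P4@[47:52]
[53] read 'd'  n20⇒n15 (via fail)  emit P3@[53:53]
[54] read 'e'  n15⇒n10 (via fail)
[55] read 'e'  n10⇒n25  emit P7@[54:55]
[56] read 'c'  n25⇒n5 (via fail)
[57] read 'b'  n5⇒n1 (via fail)
[58] read 'c'  n1⇒n2
[59] read 'd'  n2⇒n15 (via fail)  emit P3@[59:59]
[60] read 'a'  n15⇒n0 (via fail)
[61] read 'e'  n0⇒n10
[62] read 'c'  n10⇒n5 (via fail)
[63] read 'a'  n5⇒n6
[64] read 'b'  n6⇒n7
[65] read 'c'  n7⇒n8
[66] read 'c'  n8⇒n9  emit P1@[62:66]
[67] read 'e'  n9⇒n4 (via fail)  emit P0@[64:67]
[68] read 'c'  n4⇒n5 (via fail)
[69] read 'e'  n5⇒n10 (via fail)
[70] read 'c'  n10⇒n5 (via fail)

All matches (sorted): [[1,7],[4,3],[5,3],[7,3],[8,3],[10,7],[11,6],[11,7],[12,6],[12,7],[13,6],[13,7],[14,6],[14,7],[15,6],[15,7],[21,2],[24,3],[26,3],[28,7],[29,4],[30,3],[31,3],[34,7],[39,1],[44,5],[47,3],[49,3],[51,7],[52,4],[53,3],[55,7],[59,3],[66,1],[67,0]]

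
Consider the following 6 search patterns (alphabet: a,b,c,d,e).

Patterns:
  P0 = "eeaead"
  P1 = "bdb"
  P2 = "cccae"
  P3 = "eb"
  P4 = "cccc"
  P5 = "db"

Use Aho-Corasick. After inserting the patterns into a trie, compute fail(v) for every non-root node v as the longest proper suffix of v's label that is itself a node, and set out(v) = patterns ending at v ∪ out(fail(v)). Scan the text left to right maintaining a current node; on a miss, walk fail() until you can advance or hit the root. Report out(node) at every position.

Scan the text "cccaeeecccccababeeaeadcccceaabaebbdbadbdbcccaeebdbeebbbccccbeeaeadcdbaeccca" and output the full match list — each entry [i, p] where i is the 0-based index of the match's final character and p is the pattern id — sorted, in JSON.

Construct AC machine:
Trie nodes:
  n0 'ε': b→7 c→10 d→17 e→1
  n1 'e': b→15 e→2
  n2 'ee': a→3
  n3 'eea': e→4
  n4 'eeae': a→5
  n5 'eeaea': d→6
  n6 'eeaead': ·  ←P0
  n7 'b': d→8
  n8 'bd': b→9
  n9 'bdb': ·  ←P1
  n10 'c': c→11
  n11 'cc': c→12
  n12 'ccc': a→13 c→16
  n13 'ccca': e→14
  n14 'cccae': ·  ←P2
  n15 'eb': ·  ←P3
  n16 'cccc': ·  ←P4
  n17 'd': b→18
  n18 'db': ·  ←P5

Failure links (BFS by depth):
  n1('e'): parent n0 fail=0; on 'e' 0 → fail=0;  out ∅∪∅=∅
  n7('b'): parent n0 fail=0; on 'b' 0 → fail=0;  out ∅∪∅=∅
  n10('c'): parent n0 fail=0; on 'c' 0 → fail=0;  out ∅∪∅=∅
  n17('d'): parent n0 fail=0; on 'd' 0 → fail=0;  out ∅∪∅=∅
  n2('ee'): parent n1 fail=0; on 'e' 0 → fail=1;  out ∅∪∅=∅
  n8('bd'): parent n7 fail=0; on 'd' 0 → fail=17;  out ∅∪∅=∅
  n11('cc'): parent n10 fail=0; on 'c' 0 → fail=10;  out ∅∪∅=∅
  n15('eb'): parent n1 fail=0; on 'b' 0 → fail=7;  out {3}∪∅={3}
  n18('db'): parent n17 fail=0; on 'b' 0 → fail=7;  out {5}∪∅={5}
  n3('eea'): parent n2 fail=1; on 'a' 1→0 → fail=0;  out ∅∪∅=∅
  n9('bdb'): parent n8 fail=17; on 'b' 17 → fail=18;  out {1}∪{5}={1,5}
  n12('ccc'): parent n11 fail=10; on 'c' 10 → fail=11;  out ∅∪∅=∅
  n4('eeae'): parent n3 fail=0; on 'e' 0 → fail=1;  out ∅∪∅=∅
  n13('ccca'): parent n12 fail=11; on 'a' 11→10→0 → fail=0;  out ∅∪∅=∅
  n16('cccc'): parent n12 fail=11; on 'c' 11 → fail=12;  out {4}∪∅={4}
  n5('eeaea'): parent n4 fail=1; on 'a' 1→0 → fail=0;  out ∅∪∅=∅
  n14('cccae'): parent n13 fail=0; on 'e' 0 → fail=1;  out {2}∪∅={2}
  n6('eeaead'): parent n5 fail=0; on 'd' 0 → fail=17;  out {0}∪∅={0}

Text stream:
[0] read 'c'  n0⇒n10
[1] read 'c'  n10⇒n11
[2] read 'c'  n11⇒n12
[3] read 'a'  n12⇒n13
[4] read 'e'  n13⇒n14  → match P2@[0:4]
[5] read 'e'  n14⇒n2 (via fail)
[6] read 'e'  n2⇒n2 (via fail)
[7] read 'c'  n2⇒n10 (via fail)
[8] read 'c'  n10⇒n11
[9] read 'c'  n11⇒n12
[10] read 'c'  n12⇒n16  → match P4@[7:10]
[11] read 'c'  n16⇒n16 (via fail)  → match P4@[8:11]
[12] read 'a'  n16⇒n13 (via fail)
[13] read 'b'  n13⇒n7 (via fail)
[14] read 'a'  n7⇒n0 (via fail)
[15] read 'b'  n0⇒n7
[16] read 'e'  n7⇒n1 (via fail)
[17] read 'e'  n1⇒n2
[18] read 'a'  n2⇒n3
[19] read 'e'  n3⇒n4
[20] read 'a'  n4⇒n5
[21] read 'd'  n5⇒n6  → match P0@[16:21]
[22] read 'c'  n6⇒n10 (via fail)
[23] read 'c'  n10⇒n11
[24] read 'c'  n11⇒n12
[25] read 'c'  n12⇒n16  → match P4@[22:25]
[26] read 'e'  n16⇒n1 (via fail)
[27] read 'a'  n1⇒n0 (via fail)
[28] read 'a'  n0⇒n0
[29] read 'b'  n0⇒n7
[30] read 'a'  n7⇒n0 (via fail)
[31] read 'e'  n0⇒n1
[32] read 'b'  n1⇒n15  → match P3@[31:32]
[33] read 'b'  n15⇒n7 (via fail)
[34] read 'd'  n7⇒n8
[35] read 'b'  n8⇒n9  → match P1@[33:35],P5@[34:35]
[36] read 'a'  n9⇒n0 (via fail)
[37] read 'd'  n0⇒n17
[38] read 'b'  n17⇒n18  → match P5@[37:38]
[39] read 'd'  n18⇒n8 (via fail)
[40] read 'b'  n8⇒n9  → match P1@[38:40],P5@[39:40]
[41] read 'c'  n9⇒n10 (via fail)
[42] read 'c'  n10⇒n11
[43] read 'c'  n11⇒n12
[44] read 'a'  n12⇒n13
[45] read 'e'  n13⇒n14  → match P2@[41:45]
[46] read 'e'  n14⇒n2 (via fail)
[47] read 'b'  n2⇒n15 (via fail)  → match P3@[46:47]
[48] read 'd'  n15⇒n8 (via fail)
[49] read 'b'  n8⇒n9  → match P1@[47:49],P5@[48:49]
[50] read 'e'  n9⇒n1 (via fail)
[51] read 'e'  n1⇒n2
[52] read 'b'  n2⇒n15 (via fail)  → match P3@[51:52]
[53] read 'b'  n15⇒n7 (via fail)
[54] read 'b'  n7⇒n7 (via fail)
[55] read 'c'  n7⇒n10 (via fail)
[56] read 'c'  n10⇒n11
[57] read 'c'  n11⇒n12
[58] read 'c'  n12⇒n16  → match P4@[55:58]
[59] read 'b'  n16⇒n7 (via fail)
[60] read 'e'  n7⇒n1 (via fail)
[61] read 'e'  n1⇒n2
[62] read 'a'  n2⇒n3
[63] read 'e'  n3⇒n4
[64] read 'a'  n4⇒n5
[65] read 'd'  n5⇒n6  → match P0@[60:65]
[66] read 'c'  n6⇒n10 (via fail)
[67] read 'd'  n10⇒n17 (via fail)
[68] read 'b'  n17⇒n18  → match P5@[67:68]
[69] read 'a'  n18⇒n0 (via fail)
[70] read 'e'  n0⇒n1
[71] read 'c'  n1⇒n10 (via fail)
[72] read 'c'  n10⇒n11
[73] read 'c'  n11⇒n12
[74] read 'a'  n12⇒n13

Result: [[4,2],[10,4],[11,4],[21,0],[25,4],[32,3],[35,1],[35,5],[38,5],[40,1],[40,5],[45,2],[47,3],[49,1],[49,5],[52,3],[58,4],[65,0],[68,5]]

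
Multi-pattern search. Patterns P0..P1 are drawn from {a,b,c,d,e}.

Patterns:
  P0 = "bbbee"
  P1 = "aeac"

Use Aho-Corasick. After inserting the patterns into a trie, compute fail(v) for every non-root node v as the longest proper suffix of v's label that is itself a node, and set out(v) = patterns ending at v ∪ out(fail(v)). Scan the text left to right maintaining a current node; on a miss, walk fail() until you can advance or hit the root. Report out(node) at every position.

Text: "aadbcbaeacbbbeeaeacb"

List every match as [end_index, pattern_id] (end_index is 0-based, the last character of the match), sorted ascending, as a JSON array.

Build automaton:
Trie (insert patterns):
  n0 'ε': a→6 b→1
  n1 'b': b→2
  n2 'bb': b→3
  n3 'bbb': e→4
  n4 'bbbe': e→5
  n5 'bbbee': ·  [P0 ends]
  n6 'a': e→7
  n7 'ae': a→8
  n8 'aea': c→9
  n9 'aeac': ·  [P1 ends]

BFS fail/out derivation:
  n1('b'): parent n0 fail=0; on 'b' 0 → fail=0;  out ∅∪∅=∅
  n6('a'): parent n0 fail=0; on 'a' 0 → fail=0;  out ∅∪∅=∅
  n2('bb'): parent n1 fail=0; on 'b' 0 → fail=1;  out ∅∪∅=∅
  n7('ae'): parent n6 fail=0; on 'e' 0 → fail=0;  out ∅∪∅=∅
  n3('bbb'): parent n2 fail=1; on 'b' 1 → fail=2;  out ∅∪∅=∅
  n8('aea'): parent n7 fail=0; on 'a' 0 → fail=6;  out ∅∪∅=∅
  n4('bbbe'): parent n3 fail=2; on 'e' 2→1→0 → fail=0;  out ∅∪∅=∅
  n9('aeac'): parent n8 fail=6; on 'c' 6→0 → fail=0;  out {1}∪∅={1}
  n5('bbbee'): parent n4 fail=0; on 'e' 0 → fail=0;  out {0}∪∅={0}

Scan:
pos 0 'a': at 6
pos 1 'a': at 6 (via fail)
pos 2 'd': at 0 (via fail)
pos 3 'b': at 1
pos 4 'c': at 0 (via fail)
pos 5 'b': at 1
pos 6 'a': at 6 (via fail)
pos 7 'e': at 7
pos 8 'a': at 8
pos 9 'c': at 9  emit P1@[6:9]
pos 10 'b': at 1 (via fail)
pos 11 'b': at 2
pos 12 'b': at 3
pos 13 'e': at 4
pos 14 'e': at 5  emit P0@[10:14]
pos 15 'a': at 6 (via fail)
pos 16 'e': at 7
pos 17 'a': at 8
pos 18 'c': at 9  emit P1@[15:18]
pos 19 'b': at 1 (via fail)

All matches (sorted): [[9,1],[14,0],[18,1]]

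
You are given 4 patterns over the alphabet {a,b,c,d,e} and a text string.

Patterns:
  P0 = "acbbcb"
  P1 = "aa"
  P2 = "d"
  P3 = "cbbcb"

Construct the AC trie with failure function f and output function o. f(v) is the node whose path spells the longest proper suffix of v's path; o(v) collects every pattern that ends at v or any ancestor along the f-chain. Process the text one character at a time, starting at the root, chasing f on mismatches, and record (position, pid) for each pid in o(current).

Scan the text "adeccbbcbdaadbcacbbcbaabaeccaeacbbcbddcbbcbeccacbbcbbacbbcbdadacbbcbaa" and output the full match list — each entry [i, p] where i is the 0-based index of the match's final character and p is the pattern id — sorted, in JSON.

Build:
Trie (insert patterns):
  0='ε' goto a→1 c→9 d→8
  1='a' goto a→7 c→2
  2='ac' goto b→3
  3='acb' goto b→4
  4='acbb' goto c→5
  5='acbbc' goto b→6
  6='acbbcb' goto ·  ←P0
  7='aa' goto ·  ←P1
  8='d' goto ·  ←P2
  9='c' goto b→10
  10='cb' goto b→11
  11='cbb' goto c→12
  12='cbbc' goto b→13
  13='cbbcb' goto ·  ←P3

Failure links (BFS by depth):
  fail(1) 'a': from fail(0)=0 chase 'a': 0 ⇒ 0;  out=∅∪out(0)=∅
  fail(8) 'd': from fail(0)=0 chase 'd': 0 ⇒ 0;  out={2}∪out(0)={2}
  fail(9) 'c': from fail(0)=0 chase 'c': 0 ⇒ 0;  out=∅∪out(0)=∅
  fail(2) 'ac': from fail(1)=0 chase 'c': 0 ⇒ 9;  out=∅∪out(9)=∅
  fail(7) 'aa': from fail(1)=0 chase 'a': 0 ⇒ 1;  out={1}∪out(1)={1}
  fail(10) 'cb': from fail(9)=0 chase 'b': 0 ⇒ 0;  out=∅∪out(0)=∅
  fail(3) 'acb': from fail(2)=9 chase 'b': 9 ⇒ 10;  out=∅∪out(10)=∅
  fail(11) 'cbb': from fail(10)=0 chase 'b': 0 ⇒ 0;  out=∅∪out(0)=∅
  fail(4) 'acbb': from fail(3)=10 chase 'b': 10 ⇒ 11;  out=∅∪out(11)=∅
  fail(12) 'cbbc': from fail(11)=0 chase 'c': 0 ⇒ 9;  out=∅∪out(9)=∅
  fail(5) 'acbbc': from fail(4)=11 chase 'c': 11 ⇒ 12;  out=∅∪out(12)=∅
  fail(13) 'cbbcb': from fail(12)=9 chase 'b': 9 ⇒ 10;  out={3}∪out(10)={3}
  fail(6) 'acbbcb': from fail(5)=12 chase 'b': 12 ⇒ 13;  out={0}∪out(13)={0,3}

Run:
i=0 'a': node 0→1
i=1 'd': node 1→8 (fail-walked)  → match P2@[1:1]
i=2 'e': node 8→0 (fail-walked)
i=3 'c': node 0→9
i=4 'c': node 9→9 (fail-walked)
i=5 'b': node 9→10
i=6 'b': node 10→11
i=7 'c': node 11→12
i=8 'b': node 12→13  → match P3@[4:8]
i=9 'd': node 13→8 (fail-walked)  → match P2@[9:9]
i=10 'a': node 8→1 (fail-walked)
i=11 'a': node 1→7  → match P1@[10:11]
i=12 'd': node 7→8 (fail-walked)  → match P2@[12:12]
i=13 'b': node 8→0 (fail-walked)
i=14 'c': node 0→9
i=15 'a': node 9→1 (fail-walked)
i=16 'c': node 1→2
i=17 'b': node 2→3
i=18 'b': node 3→4
i=19 'c': node 4→5
i=20 'b': node 5→6  → match P0@[15:20],P3@[16:20]
i=21 'a': node 6→1 (fail-walked)
i=22 'a': node 1→7  → match P1@[21:22]
i=23 'b': node 7→0 (fail-walked)
i=24 'a': node 0→1
i=25 'e': node 1→0 (fail-walked)
i=26 'c': node 0→9
i=27 'c': node 9→9 (fail-walked)
i=28 'a': node 9→1 (fail-walked)
i=29 'e': node 1→0 (fail-walked)
i=30 'a': node 0→1
i=31 'c': node 1→2
i=32 'b': node 2→3
i=33 'b': node 3→4
i=34 'c': node 4→5
i=35 'b': node 5→6  → match P0@[30:35],P3@[31:35]
i=36 'd': node 6→8 (fail-walked)  → match P2@[36:36]
i=37 'd': node 8→8 (fail-walked)  → match P2@[37:37]
i=38 'c': node 8→9 (fail-walked)
i=39 'b': node 9→10
i=40 'b': node 10→11
i=41 'c': node 11→12
i=42 'b': node 12→13  → match P3@[38:42]
i=43 'e': node 13→0 (fail-walked)
i=44 'c': node 0→9
i=45 'c': node 9→9 (fail-walked)
i=46 'a': node 9→1 (fail-walked)
i=47 'c': node 1→2
i=48 'b': node 2→3
i=49 'b': node 3→4
i=50 'c': node 4→5
i=51 'b': node 5→6  → match P0@[46:51],P3@[47:51]
i=52 'b': node 6→11 (fail-walked)
i=53 'a': node 11→1 (fail-walked)
i=54 'c': node 1→2
i=55 'b': node 2→3
i=56 'b': node 3→4
i=57 'c': node 4→5
i=58 'b': node 5→6  → match P0@[53:58],P3@[54:58]
i=59 'd': node 6→8 (fail-walked)  → match P2@[59:59]
i=60 'a': node 8→1 (fail-walked)
i=61 'd': node 1→8 (fail-walked)  → match P2@[61:61]
i=62 'a': node 8→1 (fail-walked)
i=63 'c': node 1→2
i=64 'b': node 2→3
i=65 'b': node 3→4
i=66 'c': node 4→5
i=67 'b': node 5→6  → match P0@[62:67],P3@[63:67]
i=68 'a': node 6→1 (fail-walked)
i=69 'a': node 1→7  → match P1@[68:69]

Result: [[1,2],[8,3],[9,2],[11,1],[12,2],[20,0],[20,3],[22,1],[35,0],[35,3],[36,2],[37,2],[42,3],[51,0],[51,3],[58,0],[58,3],[59,2],[61,2],[67,0],[67,3],[69,1]]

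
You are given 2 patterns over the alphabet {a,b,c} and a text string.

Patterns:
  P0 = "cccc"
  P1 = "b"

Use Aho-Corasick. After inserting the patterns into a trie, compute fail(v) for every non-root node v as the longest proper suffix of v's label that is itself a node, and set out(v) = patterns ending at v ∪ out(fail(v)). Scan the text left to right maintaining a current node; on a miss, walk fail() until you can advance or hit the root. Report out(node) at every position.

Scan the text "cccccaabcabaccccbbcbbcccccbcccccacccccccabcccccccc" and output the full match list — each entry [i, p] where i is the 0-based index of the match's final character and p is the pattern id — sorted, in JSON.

Construct AC machine:
Trie nodes:
  n0 'ε': b→5 c→1
  n1 'c': c→2
  n2 'cc': c→3
  n3 'ccc': c→4
  n4 'cccc': ·  [P0 ends]
  n5 'b': ·  [P1 ends]

BFS fail/out derivation:
  fail(1) 'c': from fail(0)=0 chase 'c': 0 ⇒ 0;  out=∅∪out(0)=∅
  fail(5) 'b': from fail(0)=0 chase 'b': 0 ⇒ 0;  out={1}∪out(0)={1}
  fail(2) 'cc': from fail(1)=0 chase 'c': 0 ⇒ 1;  out=∅∪out(1)=∅
  fail(3) 'ccc': from fail(2)=1 chase 'c': 1 ⇒ 2;  out=∅∪out(2)=∅
  fail(4) 'cccc': from fail(3)=2 chase 'c': 2 ⇒ 3;  out={0}∪out(3)={0}

Run:
i=0 'c': node 0→1
i=1 'c': node 1→2
i=2 'c': node 2→3
i=3 'c': node 3→4  ** P0@[0:3]
i=4 'c': node 4→4 (via fail)  ** P0@[1:4]
i=5 'a': node 4→0 (via fail)
i=6 'a': node 0→0
i=7 'b': node 0→5  ** P1@[7:7]
i=8 'c': node 5→1 (via fail)
i=9 'a': node 1→0 (via fail)
i=10 'b': node 0→5  ** P1@[10:10]
i=11 'a': node 5→0 (via fail)
i=12 'c': node 0→1
i=13 'c': node 1→2
i=14 'c': node 2→3
i=15 'c': node 3→4  ** P0@[12:15]
i=16 'b': node 4→5 (via fail)  ** P1@[16:16]
i=17 'b': node 5→5 (via fail)  ** P1@[17:17]
i=18 'c': node 5→1 (via fail)
i=19 'b': node 1→5 (via fail)  ** P1@[19:19]
i=20 'b': node 5→5 (via fail)  ** P1@[20:20]
i=21 'c': node 5→1 (via fail)
i=22 'c': node 1→2
i=23 'c': node 2→3
i=24 'c': node 3→4  ** P0@[21:24]
i=25 'c': node 4→4 (via fail)  ** P0@[22:25]
i=26 'b': node 4→5 (via fail)  ** P1@[26:26]
i=27 'c': node 5→1 (via fail)
i=28 'c': node 1→2
i=29 'c': node 2→3
i=30 'c': node 3→4  ** P0@[27:30]
i=31 'c': node 4→4 (via fail)  ** P0@[28:31]
i=32 'a': node 4→0 (via fail)
i=33 'c': node 0→1
i=34 'c': node 1→2
i=35 'c': node 2→3
i=36 'c': node 3→4  ** P0@[33:36]
i=37 'c': node 4→4 (via fail)  ** P0@[34:37]
i=38 'c': node 4→4 (via fail)  ** P0@[35:38]
i=39 'c': node 4→4 (via fail)  ** P0@[36:39]
i=40 'a': node 4→0 (via fail)
i=41 'b': node 0→5  ** P1@[41:41]
i=42 'c': node 5→1 (via fail)
i=43 'c': node 1→2
i=44 'c': node 2→3
i=45 'c': node 3→4  ** P0@[42:45]
i=46 'c': node 4→4 (via fail)  ** P0@[43:46]
i=47 'c': node 4→4 (via fail)  ** P0@[44:47]
i=48 'c': node 4→4 (via fail)  ** P0@[45:48]
i=49 'c': node 4→4 (via fail)  ** P0@[46:49]

Result: [[3,0],[4,0],[7,1],[10,1],[15,0],[16,1],[17,1],[19,1],[20,1],[24,0],[25,0],[26,1],[30,0],[31,0],[36,0],[37,0],[38,0],[39,0],[41,1],[45,0],[46,0],[47,0],[48,0],[49,0]]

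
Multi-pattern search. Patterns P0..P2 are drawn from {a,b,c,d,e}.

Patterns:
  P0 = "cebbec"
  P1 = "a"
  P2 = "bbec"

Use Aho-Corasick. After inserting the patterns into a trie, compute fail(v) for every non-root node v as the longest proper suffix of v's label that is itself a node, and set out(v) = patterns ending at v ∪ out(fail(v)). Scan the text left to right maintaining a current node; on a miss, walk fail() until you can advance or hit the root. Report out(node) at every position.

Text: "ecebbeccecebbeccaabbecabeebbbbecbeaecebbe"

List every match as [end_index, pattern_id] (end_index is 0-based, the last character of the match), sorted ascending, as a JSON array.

Build:
Trie nodes:
  n0 'ε': a→7 b→8 c→1
  n1 'c': e→2
  n2 'ce': b→3
  n3 'ceb': b→4
  n4 'cebb': e→5
  n5 'cebbe': c→6
  n6 'cebbec': ·  [P0 ends]
  n7 'a': ·  [P1 ends]
  n8 'b': b→9
  n9 'bb': e→10
  n10 'bbe': c→11
  n11 'bbec': ·  [P2 ends]

Failure links (BFS by depth):
  fail(1) 'c': from fail(0)=0 chase 'c': 0 ⇒ 0;  out=∅∪out(0)=∅
  fail(7) 'a': from fail(0)=0 chase 'a': 0 ⇒ 0;  out={1}∪out(0)={1}
  fail(8) 'b': from fail(0)=0 chase 'b': 0 ⇒ 0;  out=∅∪out(0)=∅
  fail(2) 'ce': from fail(1)=0 chase 'e': 0 ⇒ 0;  out=∅∪out(0)=∅
  fail(9) 'bb': from fail(8)=0 chase 'b': 0 ⇒ 8;  out=∅∪out(8)=∅
  fail(3) 'ceb': from fail(2)=0 chase 'b': 0 ⇒ 8;  out=∅∪out(8)=∅
  fail(10) 'bbe': from fail(9)=8 chase 'e': 8→0 ⇒ 0;  out=∅∪out(0)=∅
  fail(4) 'cebb': from fail(3)=8 chase 'b': 8 ⇒ 9;  out=∅∪out(9)=∅
  fail(11) 'bbec': from fail(10)=0 chase 'c': 0 ⇒ 1;  out={2}∪out(1)={2}
  fail(5) 'cebbe': from fail(4)=9 chase 'e': 9 ⇒ 10;  out=∅∪out(10)=∅
  fail(6) 'cebbec': from fail(5)=10 chase 'c': 10 ⇒ 11;  out={0}∪out(11)={0,2}

Text stream:
[0] read 'e'  n0⇒n0
[1] read 'c'  n0⇒n1
[2] read 'e'  n1⇒n2
[3] read 'b'  n2⇒n3
[4] read 'b'  n3⇒n4
[5] read 'e'  n4⇒n5
[6] read 'c'  n5⇒n6  → match P0@[1:6],P2@[3:6]
[7] read 'c'  n6⇒n1 ·f
[8] read 'e'  n1⇒n2
[9] read 'c'  n2⇒n1 ·f
[10] read 'e'  n1⇒n2
[11] read 'b'  n2⇒n3
[12] read 'b'  n3⇒n4
[13] read 'e'  n4⇒n5
[14] read 'c'  n5⇒n6  → match P0@[9:14],P2@[11:14]
[15] read 'c'  n6⇒n1 ·f
[16] read 'a'  n1⇒n7 ·f  → match P1@[16:16]
[17] read 'a'  n7⇒n7 ·f  → match P1@[17:17]
[18] read 'b'  n7⇒n8 ·f
[19] read 'b'  n8⇒n9
[20] read 'e'  n9⇒n10
[21] read 'c'  n10⇒n11  → match P2@[18:21]
[22] read 'a'  n11⇒n7 ·f  → match P1@[22:22]
[23] read 'b'  n7⇒n8 ·f
[24] read 'e'  n8⇒n0 ·f
[25] read 'e'  n0⇒n0
[26] read 'b'  n0⇒n8
[27] read 'b'  n8⇒n9
[28] read 'b'  n9⇒n9 ·f
[29] read 'b'  n9⇒n9 ·f
[30] read 'e'  n9⇒n10
[31] read 'c'  n10⇒n11  → match P2@[28:31]
[32] read 'b'  n11⇒n8 ·f
[33] read 'e'  n8⇒n0 ·f
[34] read 'a'  n0⇒n7  → match P1@[34:34]
[35] read 'e'  n7⇒n0 ·f
[36] read 'c'  n0⇒n1
[37] read 'e'  n1⇒n2
[38] read 'b'  n2⇒n3
[39] read 'b'  n3⇒n4
[40] read 'e'  n4⇒n5

Matches: [[6,0],[6,2],[14,0],[14,2],[16,1],[17,1],[21,2],[22,1],[31,2],[34,1]]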